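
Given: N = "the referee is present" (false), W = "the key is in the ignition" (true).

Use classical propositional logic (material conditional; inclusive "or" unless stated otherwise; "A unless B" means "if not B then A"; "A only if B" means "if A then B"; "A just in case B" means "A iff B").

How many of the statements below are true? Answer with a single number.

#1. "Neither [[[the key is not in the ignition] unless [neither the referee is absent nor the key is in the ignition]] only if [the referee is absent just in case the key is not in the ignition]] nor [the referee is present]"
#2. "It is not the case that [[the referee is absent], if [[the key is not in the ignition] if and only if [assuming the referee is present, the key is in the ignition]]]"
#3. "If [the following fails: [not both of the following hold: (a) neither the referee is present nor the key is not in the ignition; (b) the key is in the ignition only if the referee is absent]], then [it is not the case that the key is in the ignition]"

0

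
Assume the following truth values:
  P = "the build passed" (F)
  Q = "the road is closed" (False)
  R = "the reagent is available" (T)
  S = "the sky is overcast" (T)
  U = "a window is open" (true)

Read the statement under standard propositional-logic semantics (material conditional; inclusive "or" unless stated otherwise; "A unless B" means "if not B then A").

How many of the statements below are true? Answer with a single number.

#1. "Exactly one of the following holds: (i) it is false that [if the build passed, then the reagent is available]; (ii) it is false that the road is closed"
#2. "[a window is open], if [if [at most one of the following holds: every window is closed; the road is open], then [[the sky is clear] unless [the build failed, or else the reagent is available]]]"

#1: Formalization: ~(P -> R) xor ~Q

P -> R = F -> T = T
~(P -> R) = ~T = F
~Q = ~F = T
~(P -> R) xor ~Q = F xor T = T
Hence #1 is true.

#2: Parsed as ((~U nand ~Q) -> (~S | (~P | R))) -> U

~U = ~T = F
~Q = ~F = T
~U nand ~Q = F nand T = T
~S = ~T = F
~P = ~F = T
~P | R = T | T = T
~S | (~P | R) = F | T = T
(~U nand ~Q) -> (~S | (~P | R)) = T -> T = T
((~U nand ~Q) -> (~S | (~P | R))) -> U = T -> T = T
Thus #2 is true.

2 of the 2 statements are true.

2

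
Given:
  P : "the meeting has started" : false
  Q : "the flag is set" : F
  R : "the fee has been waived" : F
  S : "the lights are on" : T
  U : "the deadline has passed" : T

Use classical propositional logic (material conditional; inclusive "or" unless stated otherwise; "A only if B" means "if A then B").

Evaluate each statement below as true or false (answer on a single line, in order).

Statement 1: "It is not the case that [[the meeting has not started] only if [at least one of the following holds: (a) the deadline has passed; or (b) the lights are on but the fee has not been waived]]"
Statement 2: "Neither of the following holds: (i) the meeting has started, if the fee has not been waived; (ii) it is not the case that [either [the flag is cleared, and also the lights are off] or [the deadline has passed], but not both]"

Statement 1: This is not (not P -> (U or (S and not R))).

not P = not False = True
not R = not False = True
S and not R = True and True = True
U or (S and not R) = True or True = True
not P -> (U or (S and not R)) = True -> True = True
not (not P -> (U or (S and not R))) = not True = False
So Statement 1 is false.

Statement 2: This is (not R -> P) nor not ((not Q and not S) xor U).

not R = not False = True
not R -> P = True -> False = False
not Q = not False = True
not S = not True = False
not Q and not S = True and False = False
(not Q and not S) xor U = False xor True = True
not ((not Q and not S) xor U) = not True = False
(not R -> P) nor not ((not Q and not S) xor U) = False nor False = True
So Statement 2 is true.

Statement 1 F, Statement 2 T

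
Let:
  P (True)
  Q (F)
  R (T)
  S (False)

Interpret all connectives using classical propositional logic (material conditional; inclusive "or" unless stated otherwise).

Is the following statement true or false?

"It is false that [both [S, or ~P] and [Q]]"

Parsed as not ((S or not P) and Q)

not P = not True = False
S or not P = False or False = False
(S or not P) and Q = False and False = False
not ((S or not P) and Q) = not False = True

The statement is true.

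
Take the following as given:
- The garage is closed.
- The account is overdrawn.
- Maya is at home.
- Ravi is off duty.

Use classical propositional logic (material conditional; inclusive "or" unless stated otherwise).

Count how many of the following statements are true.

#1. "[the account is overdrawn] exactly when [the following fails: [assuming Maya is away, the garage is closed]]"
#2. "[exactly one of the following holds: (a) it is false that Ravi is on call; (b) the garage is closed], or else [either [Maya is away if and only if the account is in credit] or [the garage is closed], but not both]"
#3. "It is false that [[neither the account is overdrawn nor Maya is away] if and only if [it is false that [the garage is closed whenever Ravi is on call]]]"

Let Q = "the account is overdrawn" (True), R = "Maya is at home" (True), P = "the garage is closed" (True), S = "Ravi is on call" (False).

#1: Parsed as Q iff not (not R -> P)

not R = not True = False
not R -> P = False -> True = True
not (not R -> P) = not True = False
Q iff not (not R -> P) = True iff False = False
So #1 is false.

#2: In symbols: (not S xor P) or ((not R iff not Q) xor P)

not S = not False = True
not S xor P = True xor True = False
not R = not True = False
not Q = not True = False
not R iff not Q = False iff False = True
(not R iff not Q) xor P = True xor True = False
(not S xor P) or ((not R iff not Q) xor P) = False or False = False
Hence #2 is false.

#3: Parsed as not ((Q nor not R) iff not (S -> P))

not R = not True = False
Q nor not R = True nor False = False
S -> P = False -> True = True
not (S -> P) = not True = False
(Q nor not R) iff not (S -> P) = False iff False = True
not ((Q nor not R) iff not (S -> P)) = not True = False
Hence #3 is false.

0 of the 3 statements are true (none).

0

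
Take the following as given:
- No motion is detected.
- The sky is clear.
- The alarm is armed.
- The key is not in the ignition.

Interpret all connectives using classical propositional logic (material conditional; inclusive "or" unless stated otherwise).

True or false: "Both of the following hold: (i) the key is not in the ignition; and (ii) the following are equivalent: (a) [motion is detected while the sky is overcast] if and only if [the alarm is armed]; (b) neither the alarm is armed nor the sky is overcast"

Let S = "the key is in the ignition" (F), P = "motion is detected" (F), Q = "the sky is overcast" (F), R = "the alarm is armed" (T).
In symbols: ~S & (((P & Q) <-> R) <-> (R nor Q))

~S = ~F = T
P & Q = F & F = F
(P & Q) <-> R = F <-> T = F
R nor Q = T nor F = F
((P & Q) <-> R) <-> (R nor Q) = F <-> F = T
~S & (((P & Q) <-> R) <-> (R nor Q)) = T & T = T

True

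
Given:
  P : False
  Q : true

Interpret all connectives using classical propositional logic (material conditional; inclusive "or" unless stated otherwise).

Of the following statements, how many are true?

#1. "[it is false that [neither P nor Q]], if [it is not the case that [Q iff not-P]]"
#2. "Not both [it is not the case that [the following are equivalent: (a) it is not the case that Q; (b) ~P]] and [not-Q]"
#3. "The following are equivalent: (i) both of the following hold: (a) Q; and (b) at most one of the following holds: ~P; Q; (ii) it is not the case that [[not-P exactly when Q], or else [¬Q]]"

3

#1: Parsed as ¬(Q ↔ ¬P) → ¬(P ↓ Q)

¬P = ¬F = T
Q ↔ ¬P = T ↔ T = T
¬(Q ↔ ¬P) = ¬T = F
P ↓ Q = F ↓ T = F
¬(P ↓ Q) = ¬F = T
¬(Q ↔ ¬P) → ¬(P ↓ Q) = F → T = T
Thus #1 is true.

#2: This is ¬(¬Q ↔ ¬P) ↑ ¬Q.

¬Q = ¬T = F
¬P = ¬F = T
¬Q ↔ ¬P = F ↔ T = F
¬(¬Q ↔ ¬P) = ¬F = T
¬Q = ¬T = F
¬(¬Q ↔ ¬P) ↑ ¬Q = T ↑ F = T
Hence #2 is true.

#3: In symbols: (Q ∧ (¬P ↑ Q)) ↔ ¬((¬P ↔ Q) ∨ ¬Q)

¬P = ¬F = T
¬P ↑ Q = T ↑ T = F
Q ∧ (¬P ↑ Q) = T ∧ F = F
¬P = ¬F = T
¬P ↔ Q = T ↔ T = T
¬Q = ¬T = F
(¬P ↔ Q) ∨ ¬Q = T ∨ F = T
¬((¬P ↔ Q) ∨ ¬Q) = ¬T = F
(Q ∧ (¬P ↑ Q)) ↔ ¬((¬P ↔ Q) ∨ ¬Q) = F ↔ F = T
Thus #3 is true.

Count: 3.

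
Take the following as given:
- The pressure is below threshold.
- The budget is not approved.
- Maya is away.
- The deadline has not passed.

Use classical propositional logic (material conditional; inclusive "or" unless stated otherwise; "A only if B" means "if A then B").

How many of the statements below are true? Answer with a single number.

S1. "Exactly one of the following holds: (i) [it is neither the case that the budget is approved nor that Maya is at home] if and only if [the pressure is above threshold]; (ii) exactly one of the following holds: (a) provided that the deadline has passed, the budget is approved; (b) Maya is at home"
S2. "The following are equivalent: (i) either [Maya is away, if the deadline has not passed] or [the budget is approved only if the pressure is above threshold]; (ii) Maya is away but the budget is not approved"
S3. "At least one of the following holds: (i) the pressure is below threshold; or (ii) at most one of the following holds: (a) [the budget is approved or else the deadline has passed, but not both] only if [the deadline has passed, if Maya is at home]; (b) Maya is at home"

3

Let U = "the budget is approved" (False), V = "Maya is at home" (False), D = "the pressure is above threshold" (False), M = "the deadline has passed" (False).

S1: This is ((U nor V) iff D) xor ((M -> U) xor V).

U nor V = False nor False = True
(U nor V) iff D = True iff False = False
M -> U = False -> False = True
(M -> U) xor V = True xor False = True
((U nor V) iff D) xor ((M -> U) xor V) = False xor True = True
Hence S1 is true.

S2: Formalization: ((not M -> not V) or (U -> D)) iff (not V and not U)

not M = not False = True
not V = not False = True
not M -> not V = True -> True = True
U -> D = False -> False = True
(not M -> not V) or (U -> D) = True or True = True
not V = not False = True
not U = not False = True
not V and not U = True and True = True
((not M -> not V) or (U -> D)) iff (not V and not U) = True iff True = True
So S2 is true.

S3: In symbols: not D or (((U xor M) -> (V -> M)) nand V)

not D = not False = True
U xor M = False xor False = False
V -> M = False -> False = True
(U xor M) -> (V -> M) = False -> True = True
((U xor M) -> (V -> M)) nand V = True nand False = True
not D or (((U xor M) -> (V -> M)) nand V) = True or True = True
Thus S3 is true.

3 of the 3 statements are true (S1, S2, S3).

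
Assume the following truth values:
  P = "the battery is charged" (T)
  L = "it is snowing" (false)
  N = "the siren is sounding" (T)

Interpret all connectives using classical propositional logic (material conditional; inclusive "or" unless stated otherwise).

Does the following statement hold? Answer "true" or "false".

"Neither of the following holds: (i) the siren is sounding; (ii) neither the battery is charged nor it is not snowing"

False.

Formalization: N ↓ (P ↓ ¬L)

¬L = ¬F = T
P ↓ ¬L = T ↓ T = F
N ↓ (P ↓ ¬L) = T ↓ F = F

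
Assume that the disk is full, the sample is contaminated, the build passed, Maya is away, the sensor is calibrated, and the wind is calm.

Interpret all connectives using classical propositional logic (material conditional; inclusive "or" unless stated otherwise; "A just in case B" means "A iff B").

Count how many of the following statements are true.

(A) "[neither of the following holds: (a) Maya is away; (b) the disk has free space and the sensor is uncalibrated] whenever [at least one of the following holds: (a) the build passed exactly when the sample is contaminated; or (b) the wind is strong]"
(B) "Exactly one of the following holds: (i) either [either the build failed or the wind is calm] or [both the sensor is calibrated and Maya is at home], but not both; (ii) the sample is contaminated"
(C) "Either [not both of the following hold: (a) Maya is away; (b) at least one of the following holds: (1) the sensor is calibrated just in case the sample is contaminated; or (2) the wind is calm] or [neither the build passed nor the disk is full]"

0

Let U = "the build passed" (T), N = "the sample is contaminated" (T), S = "the wind is strong" (F), L = "Maya is at home" (F), M = "the disk is full" (T), V = "the sensor is calibrated" (T).

(A): This is ((U ↔ N) ∨ S) → (¬L ↓ (¬M ∧ ¬V)).

U ↔ N = T ↔ T = T
(U ↔ N) ∨ S = T ∨ F = T
¬L = ¬F = T
¬M = ¬T = F
¬V = ¬T = F
¬M ∧ ¬V = F ∧ F = F
¬L ↓ (¬M ∧ ¬V) = T ↓ F = F
((U ↔ N) ∨ S) → (¬L ↓ (¬M ∧ ¬V)) = T → F = F
So (A) is false.

(B): This is ((¬U ∨ ¬S) ⊕ (V ∧ L)) ⊕ N.

¬U = ¬T = F
¬S = ¬F = T
¬U ∨ ¬S = F ∨ T = T
V ∧ L = T ∧ F = F
(¬U ∨ ¬S) ⊕ (V ∧ L) = T ⊕ F = T
((¬U ∨ ¬S) ⊕ (V ∧ L)) ⊕ N = T ⊕ T = F
Thus (B) is false.

(C): Parsed as (¬L ↑ ((V ↔ N) ∨ ¬S)) ∨ (U ↓ M)

¬L = ¬F = T
V ↔ N = T ↔ T = T
¬S = ¬F = T
(V ↔ N) ∨ ¬S = T ∨ T = T
¬L ↑ ((V ↔ N) ∨ ¬S) = T ↑ T = F
U ↓ M = T ↓ T = F
(¬L ↑ ((V ↔ N) ∨ ¬S)) ∨ (U ↓ M) = F ∨ F = F
Thus (C) is false.

Count: 0.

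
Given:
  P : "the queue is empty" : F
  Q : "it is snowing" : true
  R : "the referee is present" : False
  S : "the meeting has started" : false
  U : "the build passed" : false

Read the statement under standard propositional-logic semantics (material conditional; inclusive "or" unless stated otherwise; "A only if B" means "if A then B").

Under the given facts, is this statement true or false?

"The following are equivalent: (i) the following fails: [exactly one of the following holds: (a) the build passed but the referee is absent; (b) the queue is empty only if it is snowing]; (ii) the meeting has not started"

False

In symbols: not ((U and not R) xor (P -> Q)) iff not S

not R = not False = True
U and not R = False and True = False
P -> Q = False -> True = True
(U and not R) xor (P -> Q) = False xor True = True
not ((U and not R) xor (P -> Q)) = not True = False
not S = not False = True
not ((U and not R) xor (P -> Q)) iff not S = False iff True = False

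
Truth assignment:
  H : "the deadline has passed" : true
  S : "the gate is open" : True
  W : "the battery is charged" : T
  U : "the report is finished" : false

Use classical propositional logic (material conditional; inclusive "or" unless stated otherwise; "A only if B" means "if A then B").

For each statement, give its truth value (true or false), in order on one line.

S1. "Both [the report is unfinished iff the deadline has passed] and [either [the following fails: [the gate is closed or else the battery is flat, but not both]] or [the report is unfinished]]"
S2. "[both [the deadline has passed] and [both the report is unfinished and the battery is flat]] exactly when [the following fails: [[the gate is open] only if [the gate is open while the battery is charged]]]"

S1: Parsed as (not U iff H) and (not (not S xor not W) or not U)

not U = not False = True
not U iff H = True iff True = True
not S = not True = False
not W = not True = False
not S xor not W = False xor False = False
not (not S xor not W) = not False = True
not U = not False = True
not (not S xor not W) or not U = True or True = True
(not U iff H) and (not (not S xor not W) or not U) = True and True = True
Thus S1 is true.

S2: This is (H and (not U and not W)) iff not (S -> (S and W)).

not U = not False = True
not W = not True = False
not U and not W = True and False = False
H and (not U and not W) = True and False = False
S and W = True and True = True
S -> (S and W) = True -> True = True
not (S -> (S and W)) = not True = False
(H and (not U and not W)) iff not (S -> (S and W)) = False iff False = True
Hence S2 is true.

S1 T; S2 T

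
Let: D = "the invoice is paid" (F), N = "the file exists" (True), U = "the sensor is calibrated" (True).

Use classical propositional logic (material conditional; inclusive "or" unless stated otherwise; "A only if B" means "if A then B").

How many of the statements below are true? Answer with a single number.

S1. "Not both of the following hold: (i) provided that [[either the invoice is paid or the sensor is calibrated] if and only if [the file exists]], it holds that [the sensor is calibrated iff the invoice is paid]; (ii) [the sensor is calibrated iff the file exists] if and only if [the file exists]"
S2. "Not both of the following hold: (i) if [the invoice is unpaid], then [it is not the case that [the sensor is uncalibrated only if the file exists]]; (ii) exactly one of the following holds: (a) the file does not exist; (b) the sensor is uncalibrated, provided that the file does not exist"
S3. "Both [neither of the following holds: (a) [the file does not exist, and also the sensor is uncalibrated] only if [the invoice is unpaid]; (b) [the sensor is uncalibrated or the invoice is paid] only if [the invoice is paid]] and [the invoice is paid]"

2

S1: Formalization: (((D ∨ U) ↔ N) → (U ↔ D)) ↑ ((U ↔ N) ↔ N)

D ∨ U = F ∨ T = T
(D ∨ U) ↔ N = T ↔ T = T
U ↔ D = T ↔ F = F
((D ∨ U) ↔ N) → (U ↔ D) = T → F = F
U ↔ N = T ↔ T = T
(U ↔ N) ↔ N = T ↔ T = T
(((D ∨ U) ↔ N) → (U ↔ D)) ↑ ((U ↔ N) ↔ N) = F ↑ T = T
So S1 is true.

S2: Formalization: (¬D → ¬(¬U → N)) ↑ (¬N ⊕ (¬N → ¬U))

¬D = ¬F = T
¬U = ¬T = F
¬U → N = F → T = T
¬(¬U → N) = ¬T = F
¬D → ¬(¬U → N) = T → F = F
¬N = ¬T = F
¬N = ¬T = F
¬U = ¬T = F
¬N → ¬U = F → F = T
¬N ⊕ (¬N → ¬U) = F ⊕ T = T
(¬D → ¬(¬U → N)) ↑ (¬N ⊕ (¬N → ¬U)) = F ↑ T = T
So S2 is true.

S3: In symbols: (((¬N ∧ ¬U) → ¬D) ↓ ((¬U ∨ D) → D)) ∧ D

¬N = ¬T = F
¬U = ¬T = F
¬N ∧ ¬U = F ∧ F = F
¬D = ¬F = T
(¬N ∧ ¬U) → ¬D = F → T = T
¬U = ¬T = F
¬U ∨ D = F ∨ F = F
(¬U ∨ D) → D = F → F = T
((¬N ∧ ¬U) → ¬D) ↓ ((¬U ∨ D) → D) = T ↓ T = F
(((¬N ∧ ¬U) → ¬D) ↓ ((¬U ∨ D) → D)) ∧ D = F ∧ F = F
So S3 is false.

2 of the 3 statements are true (S1, S2).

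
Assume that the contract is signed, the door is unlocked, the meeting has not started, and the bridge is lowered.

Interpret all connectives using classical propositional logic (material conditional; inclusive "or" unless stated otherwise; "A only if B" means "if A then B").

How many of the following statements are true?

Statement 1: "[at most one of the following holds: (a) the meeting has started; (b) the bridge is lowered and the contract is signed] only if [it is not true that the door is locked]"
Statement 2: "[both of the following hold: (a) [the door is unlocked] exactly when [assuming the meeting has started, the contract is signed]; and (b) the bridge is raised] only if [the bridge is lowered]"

Let R = "the meeting has started" (F), S = "the bridge is raised" (F), P = "the contract is signed" (T), Q = "the door is locked" (F).

Statement 1: In symbols: (R ↑ (¬S ∧ P)) → ¬Q

¬S = ¬F = T
¬S ∧ P = T ∧ T = T
R ↑ (¬S ∧ P) = F ↑ T = T
¬Q = ¬F = T
(R ↑ (¬S ∧ P)) → ¬Q = T → T = T
Hence Statement 1 is true.

Statement 2: Formalization: ((¬Q ↔ (R → P)) ∧ S) → ¬S

¬Q = ¬F = T
R → P = F → T = T
¬Q ↔ (R → P) = T ↔ T = T
(¬Q ↔ (R → P)) ∧ S = T ∧ F = F
¬S = ¬F = T
((¬Q ↔ (R → P)) ∧ S) → ¬S = F → T = T
Thus Statement 2 is true.

2 of the 2 statements are true (Statement 1, Statement 2).

2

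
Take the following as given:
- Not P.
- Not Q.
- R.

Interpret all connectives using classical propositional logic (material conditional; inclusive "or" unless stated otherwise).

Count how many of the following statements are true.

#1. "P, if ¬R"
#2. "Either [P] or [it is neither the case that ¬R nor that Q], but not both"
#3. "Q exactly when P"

#1: In symbols: ~R -> P

~R = ~T = F
~R -> P = F -> F = T
Hence #1 is true.

#2: This is P xor (~R nor Q).

~R = ~T = F
~R nor Q = F nor F = T
P xor (~R nor Q) = F xor T = T
Thus #2 is true.

#3: In symbols: Q <-> P

Q <-> P = F <-> F = T
Thus #3 is true.

3 of the 3 statements are true (#1, #2, #3).

3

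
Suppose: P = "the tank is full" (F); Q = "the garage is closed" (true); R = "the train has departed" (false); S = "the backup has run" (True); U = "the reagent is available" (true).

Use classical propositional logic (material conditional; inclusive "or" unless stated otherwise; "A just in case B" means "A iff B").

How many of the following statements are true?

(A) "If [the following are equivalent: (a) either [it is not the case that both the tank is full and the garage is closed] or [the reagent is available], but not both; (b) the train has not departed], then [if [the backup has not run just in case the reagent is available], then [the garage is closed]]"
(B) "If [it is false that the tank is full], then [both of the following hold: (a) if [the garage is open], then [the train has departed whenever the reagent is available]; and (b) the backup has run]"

2

(A): Parsed as (((P ↑ Q) ⊕ U) ↔ ¬R) → ((¬S ↔ U) → Q)

P ↑ Q = F ↑ T = T
(P ↑ Q) ⊕ U = T ⊕ T = F
¬R = ¬F = T
((P ↑ Q) ⊕ U) ↔ ¬R = F ↔ T = F
¬S = ¬T = F
¬S ↔ U = F ↔ T = F
(¬S ↔ U) → Q = F → T = T
(((P ↑ Q) ⊕ U) ↔ ¬R) → ((¬S ↔ U) → Q) = F → T = T
So (A) is true.

(B): In symbols: ¬P → ((¬Q → (U → R)) ∧ S)

¬P = ¬F = T
¬Q = ¬T = F
U → R = T → F = F
¬Q → (U → R) = F → F = T
(¬Q → (U → R)) ∧ S = T ∧ T = T
¬P → ((¬Q → (U → R)) ∧ S) = T → T = T
Hence (B) is true.

2 of the 2 statements are true.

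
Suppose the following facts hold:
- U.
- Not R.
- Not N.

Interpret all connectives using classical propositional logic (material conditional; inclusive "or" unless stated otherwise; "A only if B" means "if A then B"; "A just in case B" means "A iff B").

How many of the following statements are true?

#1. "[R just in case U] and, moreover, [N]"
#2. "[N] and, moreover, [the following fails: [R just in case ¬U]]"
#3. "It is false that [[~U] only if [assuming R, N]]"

0

#1: Parsed as (R iff U) and N

R iff U = False iff True = False
(R iff U) and N = False and False = False
So #1 is false.

#2: This is N and not (R iff not U).

not U = not True = False
R iff not U = False iff False = True
not (R iff not U) = not True = False
N and not (R iff not U) = False and False = False
Thus #2 is false.

#3: This is not (not U -> (R -> N)).

not U = not True = False
R -> N = False -> False = True
not U -> (R -> N) = False -> True = True
not (not U -> (R -> N)) = not True = False
Thus #3 is false.

True statements: 0 (none).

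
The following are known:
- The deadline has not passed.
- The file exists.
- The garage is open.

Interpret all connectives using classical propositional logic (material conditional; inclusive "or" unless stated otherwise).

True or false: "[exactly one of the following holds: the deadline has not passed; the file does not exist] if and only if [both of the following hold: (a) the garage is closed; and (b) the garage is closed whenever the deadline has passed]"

Let P = "the deadline has passed" (F), Q = "the file exists" (T), R = "the garage is closed" (F).
Parsed as (¬P ⊕ ¬Q) ↔ (R ∧ (P → R))

¬P = ¬F = T
¬Q = ¬T = F
¬P ⊕ ¬Q = T ⊕ F = T
P → R = F → F = T
R ∧ (P → R) = F ∧ T = F
(¬P ⊕ ¬Q) ↔ (R ∧ (P → R)) = T ↔ F = F

False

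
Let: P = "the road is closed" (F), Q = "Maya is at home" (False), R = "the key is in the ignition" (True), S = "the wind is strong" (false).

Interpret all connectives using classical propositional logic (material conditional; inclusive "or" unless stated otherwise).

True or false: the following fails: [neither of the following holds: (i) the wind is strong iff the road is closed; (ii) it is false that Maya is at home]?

Formalization: not ((S iff P) nor not Q)

S iff P = False iff False = True
not Q = not False = True
(S iff P) nor not Q = True nor True = False
not ((S iff P) nor not Q) = not False = True

The statement is true.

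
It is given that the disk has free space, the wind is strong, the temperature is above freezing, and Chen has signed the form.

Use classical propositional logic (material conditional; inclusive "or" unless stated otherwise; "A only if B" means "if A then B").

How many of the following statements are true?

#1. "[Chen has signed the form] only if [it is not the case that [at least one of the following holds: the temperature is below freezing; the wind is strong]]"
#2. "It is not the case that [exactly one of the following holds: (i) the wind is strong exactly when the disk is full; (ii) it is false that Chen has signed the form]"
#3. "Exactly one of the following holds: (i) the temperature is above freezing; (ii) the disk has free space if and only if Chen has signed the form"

1

Let S = "Chen has signed the form" (T), R = "the temperature is below freezing" (F), Q = "the wind is strong" (T), P = "the disk is full" (F).

#1: This is S -> ~(R | Q).

R | Q = F | T = T
~(R | Q) = ~T = F
S -> ~(R | Q) = T -> F = F
Hence #1 is false.

#2: This is ~((Q <-> P) xor ~S).

Q <-> P = T <-> F = F
~S = ~T = F
(Q <-> P) xor ~S = F xor F = F
~((Q <-> P) xor ~S) = ~F = T
Thus #2 is true.

#3: Parsed as ~R xor (~P <-> S)

~R = ~F = T
~P = ~F = T
~P <-> S = T <-> T = T
~R xor (~P <-> S) = T xor T = F
So #3 is false.

Count: 1.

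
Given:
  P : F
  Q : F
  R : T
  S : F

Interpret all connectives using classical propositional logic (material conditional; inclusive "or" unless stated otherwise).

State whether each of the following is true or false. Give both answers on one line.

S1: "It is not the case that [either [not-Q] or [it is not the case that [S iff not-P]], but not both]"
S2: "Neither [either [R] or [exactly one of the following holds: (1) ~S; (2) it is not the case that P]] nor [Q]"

S1: Parsed as ¬(¬Q ⊕ ¬(S ↔ ¬P))

¬Q = ¬F = T
¬P = ¬F = T
S ↔ ¬P = F ↔ T = F
¬(S ↔ ¬P) = ¬F = T
¬Q ⊕ ¬(S ↔ ¬P) = T ⊕ T = F
¬(¬Q ⊕ ¬(S ↔ ¬P)) = ¬F = T
So S1 is true.

S2: In symbols: (R ∨ (¬S ⊕ ¬P)) ↓ Q

¬S = ¬F = T
¬P = ¬F = T
¬S ⊕ ¬P = T ⊕ T = F
R ∨ (¬S ⊕ ¬P) = T ∨ F = T
(R ∨ (¬S ⊕ ¬P)) ↓ Q = T ↓ F = F
Hence S2 is false.

S1 True; S2 False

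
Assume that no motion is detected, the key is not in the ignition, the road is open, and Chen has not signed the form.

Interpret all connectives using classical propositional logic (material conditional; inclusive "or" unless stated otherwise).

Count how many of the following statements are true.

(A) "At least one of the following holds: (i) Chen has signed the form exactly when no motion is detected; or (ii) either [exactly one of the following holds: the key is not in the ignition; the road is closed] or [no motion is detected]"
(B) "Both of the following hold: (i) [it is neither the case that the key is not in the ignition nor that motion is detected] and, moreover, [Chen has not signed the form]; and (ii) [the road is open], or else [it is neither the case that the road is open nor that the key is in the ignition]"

1

Let N = "Chen has signed the form" (False), P = "motion is detected" (False), D = "the key is in the ignition" (False), S = "the road is closed" (False).

(A): In symbols: (N iff not P) or ((not D xor S) or not P)

not P = not False = True
N iff not P = False iff True = False
not D = not False = True
not D xor S = True xor False = True
not P = not False = True
(not D xor S) or not P = True or True = True
(N iff not P) or ((not D xor S) or not P) = False or True = True
So (A) is true.

(B): Parsed as ((not D nor P) and not N) and (not S or (not S nor D))

not D = not False = True
not D nor P = True nor False = False
not N = not False = True
(not D nor P) and not N = False and True = False
not S = not False = True
not S = not False = True
not S nor D = True nor False = False
not S or (not S nor D) = True or False = True
((not D nor P) and not N) and (not S or (not S nor D)) = False and True = False
Hence (B) is false.

True statements: 1.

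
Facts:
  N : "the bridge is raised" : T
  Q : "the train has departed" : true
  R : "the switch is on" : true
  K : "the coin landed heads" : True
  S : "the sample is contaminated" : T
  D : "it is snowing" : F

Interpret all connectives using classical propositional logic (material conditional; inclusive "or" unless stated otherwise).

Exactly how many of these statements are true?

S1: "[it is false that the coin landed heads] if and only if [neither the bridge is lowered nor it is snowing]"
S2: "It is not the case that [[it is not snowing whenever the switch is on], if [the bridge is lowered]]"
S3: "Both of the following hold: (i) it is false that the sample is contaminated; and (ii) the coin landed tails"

S1: Formalization: ¬K ↔ (¬N ↓ D)

¬K = ¬T = F
¬N = ¬T = F
¬N ↓ D = F ↓ F = T
¬K ↔ (¬N ↓ D) = F ↔ T = F
Hence S1 is false.

S2: Parsed as ¬(¬N → (R → ¬D))

¬N = ¬T = F
¬D = ¬F = T
R → ¬D = T → T = T
¬N → (R → ¬D) = F → T = T
¬(¬N → (R → ¬D)) = ¬T = F
Thus S2 is false.

S3: This is ¬S ∧ ¬K.

¬S = ¬T = F
¬K = ¬T = F
¬S ∧ ¬K = F ∧ F = F
Thus S3 is false.

True statements: 0 (none).

0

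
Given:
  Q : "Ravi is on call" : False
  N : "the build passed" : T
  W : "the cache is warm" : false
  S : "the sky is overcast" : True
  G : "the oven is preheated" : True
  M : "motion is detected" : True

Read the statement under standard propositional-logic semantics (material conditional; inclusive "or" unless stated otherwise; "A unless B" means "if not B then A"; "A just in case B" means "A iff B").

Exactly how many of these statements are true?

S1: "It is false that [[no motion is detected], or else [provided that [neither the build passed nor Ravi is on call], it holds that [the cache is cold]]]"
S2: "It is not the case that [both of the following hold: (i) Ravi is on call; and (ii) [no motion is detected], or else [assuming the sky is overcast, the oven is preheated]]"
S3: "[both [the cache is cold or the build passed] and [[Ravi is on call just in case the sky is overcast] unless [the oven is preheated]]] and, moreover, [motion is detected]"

S1: This is ¬(¬M ∨ ((N ↓ Q) → ¬W)).

¬M = ¬T = F
N ↓ Q = T ↓ F = F
¬W = ¬F = T
(N ↓ Q) → ¬W = F → T = T
¬M ∨ ((N ↓ Q) → ¬W) = F ∨ T = T
¬(¬M ∨ ((N ↓ Q) → ¬W)) = ¬T = F
So S1 is false.

S2: This is ¬(Q ∧ (¬M ∨ (S → G))).

¬M = ¬T = F
S → G = T → T = T
¬M ∨ (S → G) = F ∨ T = T
Q ∧ (¬M ∨ (S → G)) = F ∧ T = F
¬(Q ∧ (¬M ∨ (S → G))) = ¬F = T
Hence S2 is true.

S3: This is ((¬W ∨ N) ∧ ((Q ↔ S) ∨ G)) ∧ M.

¬W = ¬F = T
¬W ∨ N = T ∨ T = T
Q ↔ S = F ↔ T = F
(Q ↔ S) ∨ G = F ∨ T = T
(¬W ∨ N) ∧ ((Q ↔ S) ∨ G) = T ∧ T = T
((¬W ∨ N) ∧ ((Q ↔ S) ∨ G)) ∧ M = T ∧ T = T
Thus S3 is true.

2 of the 3 statements are true.

2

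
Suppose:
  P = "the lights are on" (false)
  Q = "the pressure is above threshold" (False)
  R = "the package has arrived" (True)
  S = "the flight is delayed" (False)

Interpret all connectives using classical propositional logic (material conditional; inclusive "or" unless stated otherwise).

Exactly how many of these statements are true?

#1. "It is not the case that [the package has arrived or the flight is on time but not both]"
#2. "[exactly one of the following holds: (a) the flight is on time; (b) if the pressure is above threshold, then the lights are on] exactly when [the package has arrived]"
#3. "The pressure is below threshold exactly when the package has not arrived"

1

#1: This is ~(R xor ~S).

~S = ~F = T
R xor ~S = T xor T = F
~(R xor ~S) = ~F = T
Thus #1 is true.

#2: Formalization: (~S xor (Q -> P)) <-> R

~S = ~F = T
Q -> P = F -> F = T
~S xor (Q -> P) = T xor T = F
(~S xor (Q -> P)) <-> R = F <-> T = F
Thus #2 is false.

#3: In symbols: ~Q <-> ~R

~Q = ~F = T
~R = ~T = F
~Q <-> ~R = T <-> F = F
Hence #3 is false.

Count: 1.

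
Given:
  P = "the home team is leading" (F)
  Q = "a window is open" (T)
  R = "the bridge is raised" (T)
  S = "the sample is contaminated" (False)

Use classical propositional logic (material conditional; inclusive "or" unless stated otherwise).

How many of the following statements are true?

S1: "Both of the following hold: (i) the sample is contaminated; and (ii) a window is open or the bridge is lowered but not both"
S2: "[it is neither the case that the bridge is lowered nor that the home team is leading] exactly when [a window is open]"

1

S1: This is S & (Q xor ~R).

~R = ~T = F
Q xor ~R = T xor F = T
S & (Q xor ~R) = F & T = F
Thus S1 is false.

S2: In symbols: (~R nor P) <-> Q

~R = ~T = F
~R nor P = F nor F = T
(~R nor P) <-> Q = T <-> T = T
Thus S2 is true.

Count: 1.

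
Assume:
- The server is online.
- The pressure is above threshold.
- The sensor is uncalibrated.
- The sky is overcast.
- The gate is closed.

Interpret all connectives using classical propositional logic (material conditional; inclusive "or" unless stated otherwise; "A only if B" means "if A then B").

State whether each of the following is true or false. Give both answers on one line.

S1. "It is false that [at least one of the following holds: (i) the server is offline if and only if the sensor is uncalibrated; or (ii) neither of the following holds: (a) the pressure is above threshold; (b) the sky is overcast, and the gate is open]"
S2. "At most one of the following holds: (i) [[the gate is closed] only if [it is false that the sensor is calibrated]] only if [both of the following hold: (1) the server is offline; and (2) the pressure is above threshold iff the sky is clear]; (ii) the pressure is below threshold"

S1 True, S2 True

Let M = "the server is online" (True), W = "the sensor is calibrated" (False), U = "the pressure is above threshold" (True), G = "the sky is overcast" (True), P = "the gate is open" (False).

S1: In symbols: not ((not M iff not W) or (U nor (G and P)))

not M = not True = False
not W = not False = True
not M iff not W = False iff True = False
G and P = True and False = False
U nor (G and P) = True nor False = False
(not M iff not W) or (U nor (G and P)) = False or False = False
not ((not M iff not W) or (U nor (G and P))) = not False = True
So S1 is true.

S2: In symbols: ((not P -> not W) -> (not M and (U iff not G))) nand not U

not P = not False = True
not W = not False = True
not P -> not W = True -> True = True
not M = not True = False
not G = not True = False
U iff not G = True iff False = False
not M and (U iff not G) = False and False = False
(not P -> not W) -> (not M and (U iff not G)) = True -> False = False
not U = not True = False
((not P -> not W) -> (not M and (U iff not G))) nand not U = False nand False = True
Hence S2 is true.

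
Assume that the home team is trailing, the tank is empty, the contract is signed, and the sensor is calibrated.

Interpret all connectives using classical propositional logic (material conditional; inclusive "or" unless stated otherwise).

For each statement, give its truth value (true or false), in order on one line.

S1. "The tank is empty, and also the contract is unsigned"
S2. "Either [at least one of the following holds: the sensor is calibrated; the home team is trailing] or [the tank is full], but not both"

Let Q = "the tank is full" (False), R = "the contract is signed" (True), S = "the sensor is calibrated" (True), P = "the home team is leading" (False).

S1: This is not Q and not R.

not Q = not False = True
not R = not True = False
not Q and not R = True and False = False
Thus S1 is false.

S2: Parsed as (S or not P) xor Q

not P = not False = True
S or not P = True or True = True
(S or not P) xor Q = True xor False = True
Hence S2 is true.

S1 false, S2 true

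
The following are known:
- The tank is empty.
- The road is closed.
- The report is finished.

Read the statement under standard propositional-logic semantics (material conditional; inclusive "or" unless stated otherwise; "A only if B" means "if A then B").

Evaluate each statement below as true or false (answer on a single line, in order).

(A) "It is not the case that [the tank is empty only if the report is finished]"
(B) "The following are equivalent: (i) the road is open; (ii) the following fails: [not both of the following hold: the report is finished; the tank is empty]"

Let G = "the tank is full" (F), L = "the report is finished" (T), M = "the road is closed" (T).

(A): Formalization: ¬(¬G → L)

¬G = ¬F = T
¬G → L = T → T = T
¬(¬G → L) = ¬T = F
So (A) is false.

(B): Formalization: ¬M ↔ ¬(L ↑ ¬G)

¬M = ¬T = F
¬G = ¬F = T
L ↑ ¬G = T ↑ T = F
¬(L ↑ ¬G) = ¬F = T
¬M ↔ ¬(L ↑ ¬G) = F ↔ T = F
So (B) is false.

(A) False, (B) False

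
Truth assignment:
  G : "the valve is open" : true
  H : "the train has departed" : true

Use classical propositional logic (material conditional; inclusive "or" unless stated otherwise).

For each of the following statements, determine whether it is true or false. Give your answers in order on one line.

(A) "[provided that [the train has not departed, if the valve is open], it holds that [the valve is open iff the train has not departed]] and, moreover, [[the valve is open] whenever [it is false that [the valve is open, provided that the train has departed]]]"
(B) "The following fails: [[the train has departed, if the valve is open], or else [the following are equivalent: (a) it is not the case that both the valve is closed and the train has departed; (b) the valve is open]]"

(A) true / (B) false

(A): Formalization: ((G → ¬H) → (G ↔ ¬H)) ∧ (¬(H → G) → G)

¬H = ¬T = F
G → ¬H = T → F = F
¬H = ¬T = F
G ↔ ¬H = T ↔ F = F
(G → ¬H) → (G ↔ ¬H) = F → F = T
H → G = T → T = T
¬(H → G) = ¬T = F
¬(H → G) → G = F → T = T
((G → ¬H) → (G ↔ ¬H)) ∧ (¬(H → G) → G) = T ∧ T = T
Thus (A) is true.

(B): This is ¬((G → H) ∨ ((¬G ↑ H) ↔ G)).

G → H = T → T = T
¬G = ¬T = F
¬G ↑ H = F ↑ T = T
(¬G ↑ H) ↔ G = T ↔ T = T
(G → H) ∨ ((¬G ↑ H) ↔ G) = T ∨ T = T
¬((G → H) ∨ ((¬G ↑ H) ↔ G)) = ¬T = F
Hence (B) is false.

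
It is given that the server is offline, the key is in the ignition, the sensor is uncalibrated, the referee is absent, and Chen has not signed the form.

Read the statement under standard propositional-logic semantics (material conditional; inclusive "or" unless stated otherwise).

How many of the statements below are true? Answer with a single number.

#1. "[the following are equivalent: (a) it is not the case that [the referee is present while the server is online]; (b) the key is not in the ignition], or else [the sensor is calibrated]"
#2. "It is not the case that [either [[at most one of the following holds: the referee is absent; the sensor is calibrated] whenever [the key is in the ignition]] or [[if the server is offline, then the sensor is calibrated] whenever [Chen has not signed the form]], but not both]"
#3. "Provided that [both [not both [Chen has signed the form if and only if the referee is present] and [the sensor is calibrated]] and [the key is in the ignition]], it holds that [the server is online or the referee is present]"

Let S = "the referee is present" (F), P = "the server is online" (F), Q = "the key is in the ignition" (T), R = "the sensor is calibrated" (F), U = "Chen has signed the form" (F).

#1: In symbols: (¬(S ∧ P) ↔ ¬Q) ∨ R

S ∧ P = F ∧ F = F
¬(S ∧ P) = ¬F = T
¬Q = ¬T = F
¬(S ∧ P) ↔ ¬Q = T ↔ F = F
(¬(S ∧ P) ↔ ¬Q) ∨ R = F ∨ F = F
So #1 is false.

#2: This is ¬((Q → (¬S ↑ R)) ⊕ (¬U → (¬P → R))).

¬S = ¬F = T
¬S ↑ R = T ↑ F = T
Q → (¬S ↑ R) = T → T = T
¬U = ¬F = T
¬P = ¬F = T
¬P → R = T → F = F
¬U → (¬P → R) = T → F = F
(Q → (¬S ↑ R)) ⊕ (¬U → (¬P → R)) = T ⊕ F = T
¬((Q → (¬S ↑ R)) ⊕ (¬U → (¬P → R))) = ¬T = F
So #2 is false.

#3: This is (((U ↔ S) ↑ R) ∧ Q) → (P ∨ S).

U ↔ S = F ↔ F = T
(U ↔ S) ↑ R = T ↑ F = T
((U ↔ S) ↑ R) ∧ Q = T ∧ T = T
P ∨ S = F ∨ F = F
(((U ↔ S) ↑ R) ∧ Q) → (P ∨ S) = T → F = F
So #3 is false.

0 of the 3 statements are true (none).

0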